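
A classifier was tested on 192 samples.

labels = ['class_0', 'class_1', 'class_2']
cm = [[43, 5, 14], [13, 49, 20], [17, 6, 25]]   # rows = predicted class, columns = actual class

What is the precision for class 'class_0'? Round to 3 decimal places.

0.694

One-vs-rest for 'class_0': TP = diagonal; FP = other classes predicted 'class_0'; FN = 'class_0' predicted as other.
precision = TP/(TP+FP).
class_0: TP=43, FP=5+14=19 → 43/62 = 0.6935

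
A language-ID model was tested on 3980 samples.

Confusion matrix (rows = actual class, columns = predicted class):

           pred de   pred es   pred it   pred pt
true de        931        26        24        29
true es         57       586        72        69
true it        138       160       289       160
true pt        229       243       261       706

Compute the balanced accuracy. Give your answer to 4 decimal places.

0.6367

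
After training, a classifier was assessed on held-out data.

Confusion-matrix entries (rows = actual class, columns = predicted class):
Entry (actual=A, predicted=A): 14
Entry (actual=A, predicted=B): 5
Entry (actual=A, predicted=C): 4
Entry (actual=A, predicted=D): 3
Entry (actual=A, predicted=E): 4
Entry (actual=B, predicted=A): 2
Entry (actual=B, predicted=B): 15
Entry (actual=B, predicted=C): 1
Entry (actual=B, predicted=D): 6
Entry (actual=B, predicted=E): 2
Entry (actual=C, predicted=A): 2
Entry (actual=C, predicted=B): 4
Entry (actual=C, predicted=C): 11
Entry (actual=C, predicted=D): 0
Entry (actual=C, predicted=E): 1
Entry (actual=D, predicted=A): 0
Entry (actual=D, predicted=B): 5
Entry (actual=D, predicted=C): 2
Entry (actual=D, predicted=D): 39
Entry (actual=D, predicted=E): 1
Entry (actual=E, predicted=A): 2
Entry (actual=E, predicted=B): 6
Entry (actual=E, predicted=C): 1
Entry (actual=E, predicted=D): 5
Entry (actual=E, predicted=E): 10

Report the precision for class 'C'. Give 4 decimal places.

Take TP from the diagonal, FP from the rest of the 'C' prediction marginal, FN from the rest of the 'C' actual marginal.
precision = TP/(TP+FP).
C: TP=11, FP=4+1+2+1=8 → 11/19 = 0.57895

0.5789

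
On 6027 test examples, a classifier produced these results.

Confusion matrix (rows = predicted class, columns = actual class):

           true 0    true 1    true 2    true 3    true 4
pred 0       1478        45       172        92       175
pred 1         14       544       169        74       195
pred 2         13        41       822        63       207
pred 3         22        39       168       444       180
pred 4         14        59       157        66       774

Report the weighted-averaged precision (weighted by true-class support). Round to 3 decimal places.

0.683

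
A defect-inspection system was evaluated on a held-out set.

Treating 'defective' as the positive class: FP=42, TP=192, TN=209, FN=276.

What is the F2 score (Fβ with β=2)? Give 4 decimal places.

0.4558

Fβ = (1+β²)·TP / ((1+β²)·TP + β²·FN + FP), with β²=4
= 5·192 / (5·192 + 4·276 + 42) = 0.4558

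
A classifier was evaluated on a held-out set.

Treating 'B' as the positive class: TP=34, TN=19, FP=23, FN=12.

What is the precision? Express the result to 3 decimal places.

0.596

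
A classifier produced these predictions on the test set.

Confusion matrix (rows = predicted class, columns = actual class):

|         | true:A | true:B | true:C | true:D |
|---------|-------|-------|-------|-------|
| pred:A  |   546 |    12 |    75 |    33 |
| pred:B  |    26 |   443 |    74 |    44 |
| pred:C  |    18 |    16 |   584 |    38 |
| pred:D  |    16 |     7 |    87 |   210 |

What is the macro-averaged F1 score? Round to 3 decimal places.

Per-class F1 score (2·TP/(2·TP+FP+FN)):
  A: TP=546, FP=12+75+33=120, FN=26+18+16=60 → 1092/1272 = 0.8585
  B: TP=443, FP=26+74+44=144, FN=12+16+7=35 → 886/1065 = 0.8319
  C: TP=584, FP=18+16+38=72, FN=75+74+87=236 → 1168/1476 = 0.7913
  D: TP=210, FP=16+7+87=110, FN=33+44+38=115 → 420/645 = 0.6512
Macro-F1 score = mean = (0.8585 + 0.8319 + 0.7913 + 0.6512) / 4 = 0.783

0.783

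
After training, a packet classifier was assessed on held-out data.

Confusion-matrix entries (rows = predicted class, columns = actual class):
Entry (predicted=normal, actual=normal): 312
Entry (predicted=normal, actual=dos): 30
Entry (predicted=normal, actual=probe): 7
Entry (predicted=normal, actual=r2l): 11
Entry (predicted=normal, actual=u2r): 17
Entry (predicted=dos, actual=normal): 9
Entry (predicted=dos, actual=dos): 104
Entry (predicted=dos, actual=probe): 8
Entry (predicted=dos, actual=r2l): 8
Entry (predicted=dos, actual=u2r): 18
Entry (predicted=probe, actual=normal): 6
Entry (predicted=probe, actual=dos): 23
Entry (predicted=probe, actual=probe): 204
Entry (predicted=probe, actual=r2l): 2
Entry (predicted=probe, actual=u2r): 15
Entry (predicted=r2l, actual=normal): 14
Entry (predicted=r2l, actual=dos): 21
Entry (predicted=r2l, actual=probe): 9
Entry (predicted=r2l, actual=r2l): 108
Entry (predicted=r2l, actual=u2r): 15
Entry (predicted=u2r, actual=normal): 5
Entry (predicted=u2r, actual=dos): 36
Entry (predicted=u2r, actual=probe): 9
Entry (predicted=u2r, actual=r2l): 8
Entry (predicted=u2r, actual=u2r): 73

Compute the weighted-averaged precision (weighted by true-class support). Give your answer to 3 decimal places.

Per-class precision (TP/(TP+FP)):
  normal: TP=312, FP=30+7+11+17=65 → 312/377 = 0.8276
  dos: TP=104, FP=9+8+8+18=43 → 104/147 = 0.7075
  probe: TP=204, FP=6+23+2+15=46 → 204/250 = 0.8160
  r2l: TP=108, FP=14+21+9+15=59 → 108/167 = 0.6467
  u2r: TP=73, FP=5+36+9+8=58 → 73/131 = 0.5573
Weighted-precision = Σ (supportᵢ/N)·precisionᵢ with N=1072: (346/1072)·0.8276 + (214/1072)·0.7075 + (237/1072)·0.8160 + (137/1072)·0.6467 + (138/1072)·0.5573 = 0.743

0.743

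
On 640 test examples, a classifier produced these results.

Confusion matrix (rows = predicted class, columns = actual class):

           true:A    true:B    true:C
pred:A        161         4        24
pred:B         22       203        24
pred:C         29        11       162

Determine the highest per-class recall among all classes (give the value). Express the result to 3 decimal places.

0.931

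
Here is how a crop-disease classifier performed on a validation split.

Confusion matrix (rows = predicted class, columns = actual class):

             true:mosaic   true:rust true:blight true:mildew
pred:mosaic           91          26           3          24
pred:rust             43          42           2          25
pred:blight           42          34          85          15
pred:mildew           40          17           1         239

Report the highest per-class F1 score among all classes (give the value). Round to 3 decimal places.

0.797

Per-class F1 score (2·TP/(2·TP+FP+FN)):
  mosaic: TP=91, FP=26+3+24=53, FN=43+42+40=125 → 182/360 = 0.5056
  rust: TP=42, FP=43+2+25=70, FN=26+34+17=77 → 84/231 = 0.3636
  blight: TP=85, FP=42+34+15=91, FN=3+2+1=6 → 170/267 = 0.6367
  mildew: TP=239, FP=40+17+1=58, FN=24+25+15=64 → 478/600 = 0.7967
Highest is class 'mildew' with F1 score = 0.797.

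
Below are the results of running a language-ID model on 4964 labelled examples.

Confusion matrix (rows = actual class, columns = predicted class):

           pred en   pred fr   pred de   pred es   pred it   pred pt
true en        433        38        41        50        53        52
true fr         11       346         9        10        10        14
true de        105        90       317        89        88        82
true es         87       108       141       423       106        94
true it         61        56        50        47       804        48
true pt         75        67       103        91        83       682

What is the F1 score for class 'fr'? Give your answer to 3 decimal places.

0.626

Take TP from the diagonal, FP from the rest of the 'fr' prediction marginal, FN from the rest of the 'fr' actual marginal.
F1 score = 2·TP/(2·TP+FP+FN).
fr: TP=346, FP=38+90+108+56+67=359, FN=11+9+10+10+14=54 → 692/1105 = 0.6262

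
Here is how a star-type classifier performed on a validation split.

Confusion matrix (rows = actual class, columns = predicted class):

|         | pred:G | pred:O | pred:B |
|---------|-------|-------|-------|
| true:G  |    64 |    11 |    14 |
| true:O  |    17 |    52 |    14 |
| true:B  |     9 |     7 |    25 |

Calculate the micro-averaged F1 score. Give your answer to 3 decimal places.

0.662

Micro-averaging pools counts across classes: ΣTP=141, ΣFP=72, ΣFN=72.
Micro-F1 score = 2·TP/(2·TP+FP+FN) on pooled counts = 0.662 (equals overall accuracy in single-label multiclass).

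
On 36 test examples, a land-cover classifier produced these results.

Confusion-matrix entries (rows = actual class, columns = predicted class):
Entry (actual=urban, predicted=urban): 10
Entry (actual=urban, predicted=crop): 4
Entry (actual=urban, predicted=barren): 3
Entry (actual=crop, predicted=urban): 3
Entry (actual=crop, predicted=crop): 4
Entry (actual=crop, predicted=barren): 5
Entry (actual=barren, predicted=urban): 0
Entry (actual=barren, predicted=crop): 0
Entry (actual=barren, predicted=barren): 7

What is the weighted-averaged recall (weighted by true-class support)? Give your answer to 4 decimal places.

Per-class recall (TP/(TP+FN)):
  urban: TP=10, FN=4+3=7 → 10/17 = 0.58824
  crop: TP=4, FN=3+5=8 → 4/12 = 0.33333
  barren: TP=7, FN=0+0=0 → 7/7 = 1.00000
Weighted-recall = Σ (supportᵢ/N)·recallᵢ with N=36: (17/36)·0.58824 + (12/36)·0.33333 + (7/36)·1.00000 = 0.5833

0.5833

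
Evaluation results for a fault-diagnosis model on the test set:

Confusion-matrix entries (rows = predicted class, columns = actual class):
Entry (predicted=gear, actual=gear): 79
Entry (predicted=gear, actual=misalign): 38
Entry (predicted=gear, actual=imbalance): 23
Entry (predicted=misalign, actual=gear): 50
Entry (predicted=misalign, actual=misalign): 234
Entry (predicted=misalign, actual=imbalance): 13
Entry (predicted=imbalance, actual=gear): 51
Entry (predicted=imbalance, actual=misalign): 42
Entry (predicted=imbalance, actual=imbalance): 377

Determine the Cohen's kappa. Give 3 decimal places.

0.614

Observed agreement pₒ = trace/N = 690/907 = 0.7607
Expected agreement pₑ = Σ (rowᵢ·colᵢ)/N² = (180·140 + 314·297 + 413·470)/907² = 0.3800
κ = (pₒ − pₑ)/(1 − pₑ) = (0.7607 − 0.3800)/(1 − 0.3800) = 0.614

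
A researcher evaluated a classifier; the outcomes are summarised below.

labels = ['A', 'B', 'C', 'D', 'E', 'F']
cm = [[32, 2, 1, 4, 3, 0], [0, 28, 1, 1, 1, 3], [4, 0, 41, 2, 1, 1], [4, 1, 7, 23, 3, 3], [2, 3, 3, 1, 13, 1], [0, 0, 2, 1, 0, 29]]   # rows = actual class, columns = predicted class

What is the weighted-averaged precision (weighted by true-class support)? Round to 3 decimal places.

0.748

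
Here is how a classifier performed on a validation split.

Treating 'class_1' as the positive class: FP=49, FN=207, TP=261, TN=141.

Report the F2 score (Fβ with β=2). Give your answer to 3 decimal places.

0.598

Fβ = (1+β²)·TP / ((1+β²)·TP + β²·FN + FP), with β²=4
= 5·261 / (5·261 + 4·207 + 49) = 0.598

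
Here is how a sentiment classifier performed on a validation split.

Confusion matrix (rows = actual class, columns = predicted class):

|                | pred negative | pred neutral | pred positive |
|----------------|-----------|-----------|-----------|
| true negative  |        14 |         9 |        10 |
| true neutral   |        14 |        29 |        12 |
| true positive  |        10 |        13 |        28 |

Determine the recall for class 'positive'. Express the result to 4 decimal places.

Take TP from the diagonal, FP from the rest of the 'positive' prediction marginal, FN from the rest of the 'positive' actual marginal.
recall = TP/(TP+FN).
positive: TP=28, FN=10+13=23 → 28/51 = 0.54902

0.5490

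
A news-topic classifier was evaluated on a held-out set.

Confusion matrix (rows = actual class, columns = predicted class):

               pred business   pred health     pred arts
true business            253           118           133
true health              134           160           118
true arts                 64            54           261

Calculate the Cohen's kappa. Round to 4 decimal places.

Observed agreement pₒ = trace/N = 674/1295 = 0.52046
Expected agreement pₑ = Σ (rowᵢ·colᵢ)/N² = (504·451 + 412·332 + 379·512)/1295² = 0.33281
κ = (pₒ − pₑ)/(1 − pₑ) = (0.52046 − 0.33281)/(1 − 0.33281) = 0.2813

0.2813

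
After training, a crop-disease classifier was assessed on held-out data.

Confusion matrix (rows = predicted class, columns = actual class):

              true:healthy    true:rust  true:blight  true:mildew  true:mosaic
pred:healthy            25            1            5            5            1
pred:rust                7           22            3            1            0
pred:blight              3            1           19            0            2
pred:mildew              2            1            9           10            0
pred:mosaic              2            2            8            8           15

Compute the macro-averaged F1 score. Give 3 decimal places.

Per-class F1 score (2·TP/(2·TP+FP+FN)):
  healthy: TP=25, FP=1+5+5+1=12, FN=7+3+2+2=14 → 50/76 = 0.6579
  rust: TP=22, FP=7+3+1+0=11, FN=1+1+1+2=5 → 44/60 = 0.7333
  blight: TP=19, FP=3+1+0+2=6, FN=5+3+9+8=25 → 38/69 = 0.5507
  mildew: TP=10, FP=2+1+9+0=12, FN=5+1+0+8=14 → 20/46 = 0.4348
  mosaic: TP=15, FP=2+2+8+8=20, FN=1+0+2+0=3 → 30/53 = 0.5660
Macro-F1 score = mean = (0.6579 + 0.7333 + 0.5507 + 0.4348 + 0.5660) / 5 = 0.589

0.589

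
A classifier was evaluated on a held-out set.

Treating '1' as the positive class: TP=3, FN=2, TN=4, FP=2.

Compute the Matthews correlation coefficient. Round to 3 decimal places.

MCC = (TP·TN − FP·FN) / √((TP+FP)(TP+FN)(TN+FP)(TN+FN))
Numerator = 3·4 − 2·2 = 8
Denominator = √(5·5·6·6) = √900 = 30.0000
MCC = 8 / 30.0000 = 0.267

0.267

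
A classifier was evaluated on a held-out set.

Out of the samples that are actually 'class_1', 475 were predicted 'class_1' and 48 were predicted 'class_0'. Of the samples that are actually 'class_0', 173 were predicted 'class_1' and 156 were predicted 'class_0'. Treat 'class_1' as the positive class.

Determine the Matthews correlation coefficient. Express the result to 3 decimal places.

MCC = (TP·TN − FP·FN) / √((TP+FP)(TP+FN)(TN+FP)(TN+FN))
Numerator = 475·156 − 173·48 = 65796
Denominator = √(648·523·329·204) = √22745880864 = 150817.3759
MCC = 65796 / 150817.3759 = 0.436

0.436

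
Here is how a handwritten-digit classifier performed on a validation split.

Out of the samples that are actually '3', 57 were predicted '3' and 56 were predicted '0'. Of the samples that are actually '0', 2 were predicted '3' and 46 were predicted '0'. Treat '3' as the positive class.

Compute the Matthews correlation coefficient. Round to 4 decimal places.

MCC = (TP·TN − FP·FN) / √((TP+FP)(TP+FN)(TN+FP)(TN+FN))
Numerator = 57·46 − 2·56 = 2510
Denominator = √(59·113·48·102) = √32641632 = 5713.2856
MCC = 2510 / 5713.2856 = 0.4393

0.4393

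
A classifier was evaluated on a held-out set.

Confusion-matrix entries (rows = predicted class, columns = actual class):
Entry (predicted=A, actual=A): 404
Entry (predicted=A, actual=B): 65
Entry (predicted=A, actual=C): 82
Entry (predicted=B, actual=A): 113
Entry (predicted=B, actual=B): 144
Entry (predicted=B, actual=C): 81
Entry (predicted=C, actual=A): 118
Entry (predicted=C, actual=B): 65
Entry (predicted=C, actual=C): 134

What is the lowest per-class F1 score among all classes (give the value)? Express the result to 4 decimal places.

Per-class F1 score (2·TP/(2·TP+FP+FN)):
  A: TP=404, FP=65+82=147, FN=113+118=231 → 808/1186 = 0.68128
  B: TP=144, FP=113+81=194, FN=65+65=130 → 288/612 = 0.47059
  C: TP=134, FP=118+65=183, FN=82+81=163 → 268/614 = 0.43648
Lowest is class 'C' with F1 score = 0.4365.

0.4365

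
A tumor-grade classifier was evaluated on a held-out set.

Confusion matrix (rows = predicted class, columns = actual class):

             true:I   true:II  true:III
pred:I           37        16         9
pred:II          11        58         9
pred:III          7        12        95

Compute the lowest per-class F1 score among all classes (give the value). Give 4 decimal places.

Per-class F1 score (2·TP/(2·TP+FP+FN)):
  I: TP=37, FP=16+9=25, FN=11+7=18 → 74/117 = 0.63248
  II: TP=58, FP=11+9=20, FN=16+12=28 → 116/164 = 0.70732
  III: TP=95, FP=7+12=19, FN=9+9=18 → 190/227 = 0.83700
Lowest is class 'I' with F1 score = 0.6325.

0.6325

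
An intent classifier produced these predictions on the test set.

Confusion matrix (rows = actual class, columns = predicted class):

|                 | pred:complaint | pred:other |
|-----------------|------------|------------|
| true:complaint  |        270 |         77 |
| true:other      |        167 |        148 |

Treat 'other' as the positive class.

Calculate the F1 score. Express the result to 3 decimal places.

0.548

Precision = TP/(TP+FP) = 148/225 = 0.6578
Recall = TP/(TP+FN) = 148/315 = 0.4698
F1 = 2·TP/(2·TP+FP+FN) = 296/540 = 0.548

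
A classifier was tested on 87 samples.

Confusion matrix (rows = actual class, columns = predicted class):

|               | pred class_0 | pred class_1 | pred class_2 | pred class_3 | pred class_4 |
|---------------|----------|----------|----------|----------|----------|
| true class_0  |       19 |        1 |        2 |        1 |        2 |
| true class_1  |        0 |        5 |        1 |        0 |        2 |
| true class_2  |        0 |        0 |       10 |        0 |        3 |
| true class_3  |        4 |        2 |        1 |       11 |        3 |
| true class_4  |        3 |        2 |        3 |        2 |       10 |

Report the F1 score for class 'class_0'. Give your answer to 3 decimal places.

0.745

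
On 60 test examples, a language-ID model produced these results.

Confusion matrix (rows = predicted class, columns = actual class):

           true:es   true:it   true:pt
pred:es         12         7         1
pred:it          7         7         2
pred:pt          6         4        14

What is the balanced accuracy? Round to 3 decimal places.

0.564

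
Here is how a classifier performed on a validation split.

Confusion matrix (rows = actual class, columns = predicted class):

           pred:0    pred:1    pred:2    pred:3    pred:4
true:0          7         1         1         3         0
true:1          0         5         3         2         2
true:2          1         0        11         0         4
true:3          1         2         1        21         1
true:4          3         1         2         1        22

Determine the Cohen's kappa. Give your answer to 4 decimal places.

Observed agreement pₒ = trace/N = 66/95 = 0.69474
Expected agreement pₑ = Σ (rowᵢ·colᵢ)/N² = (12·12 + 12·9 + 16·18 + 26·27 + 29·29)/95² = 0.23080
κ = (pₒ − pₑ)/(1 − pₑ) = (0.69474 − 0.23080)/(1 − 0.23080) = 0.6031

0.6031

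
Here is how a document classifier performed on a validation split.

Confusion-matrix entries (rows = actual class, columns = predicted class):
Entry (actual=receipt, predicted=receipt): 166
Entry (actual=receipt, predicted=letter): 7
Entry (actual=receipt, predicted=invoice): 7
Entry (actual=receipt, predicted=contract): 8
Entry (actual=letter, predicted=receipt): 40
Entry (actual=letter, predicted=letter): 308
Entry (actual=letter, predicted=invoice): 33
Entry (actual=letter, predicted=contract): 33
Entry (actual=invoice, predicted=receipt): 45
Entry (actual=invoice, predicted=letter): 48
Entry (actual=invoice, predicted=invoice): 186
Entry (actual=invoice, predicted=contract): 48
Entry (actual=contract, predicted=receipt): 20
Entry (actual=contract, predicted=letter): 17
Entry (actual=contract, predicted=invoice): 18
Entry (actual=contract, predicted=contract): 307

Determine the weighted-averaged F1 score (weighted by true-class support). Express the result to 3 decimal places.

Per-class F1 score (2·TP/(2·TP+FP+FN)):
  receipt: TP=166, FP=40+45+20=105, FN=7+7+8=22 → 332/459 = 0.7233
  letter: TP=308, FP=7+48+17=72, FN=40+33+33=106 → 616/794 = 0.7758
  invoice: TP=186, FP=7+33+18=58, FN=45+48+48=141 → 372/571 = 0.6515
  contract: TP=307, FP=8+33+48=89, FN=20+17+18=55 → 614/758 = 0.8100
Weighted-F1 score = Σ (supportᵢ/N)·F1 scoreᵢ with N=1291: (188/1291)·0.7233 + (414/1291)·0.7758 + (327/1291)·0.6515 + (362/1291)·0.8100 = 0.746

0.746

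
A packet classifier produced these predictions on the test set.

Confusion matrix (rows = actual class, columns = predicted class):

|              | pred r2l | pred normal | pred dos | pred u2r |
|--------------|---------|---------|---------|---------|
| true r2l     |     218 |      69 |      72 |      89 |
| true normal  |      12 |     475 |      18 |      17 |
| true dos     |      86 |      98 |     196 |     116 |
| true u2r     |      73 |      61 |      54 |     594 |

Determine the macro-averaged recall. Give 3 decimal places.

0.638

Per-class recall (TP/(TP+FN)):
  r2l: TP=218, FN=69+72+89=230 → 218/448 = 0.4866
  normal: TP=475, FN=12+18+17=47 → 475/522 = 0.9100
  dos: TP=196, FN=86+98+116=300 → 196/496 = 0.3952
  u2r: TP=594, FN=73+61+54=188 → 594/782 = 0.7596
Macro-recall = mean = (0.4866 + 0.9100 + 0.3952 + 0.7596) / 4 = 0.638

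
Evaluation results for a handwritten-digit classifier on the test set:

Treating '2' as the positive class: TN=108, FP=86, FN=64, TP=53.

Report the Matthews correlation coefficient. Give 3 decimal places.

0.009

MCC = (TP·TN − FP·FN) / √((TP+FP)(TP+FN)(TN+FP)(TN+FN))
Numerator = 53·108 − 86·64 = 220
Denominator = √(139·117·194·172) = √542663784 = 23295.1451
MCC = 220 / 23295.1451 = 0.009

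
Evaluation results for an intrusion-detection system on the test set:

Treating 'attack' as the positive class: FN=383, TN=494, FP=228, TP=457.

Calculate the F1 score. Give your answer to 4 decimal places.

0.5993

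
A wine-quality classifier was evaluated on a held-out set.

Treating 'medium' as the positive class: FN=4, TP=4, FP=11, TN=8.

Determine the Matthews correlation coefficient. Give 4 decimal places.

-0.0725

MCC = (TP·TN − FP·FN) / √((TP+FP)(TP+FN)(TN+FP)(TN+FN))
Numerator = 4·8 − 11·4 = -12
Denominator = √(15·8·19·12) = √27360 = 165.4086
MCC = -12 / 165.4086 = -0.0725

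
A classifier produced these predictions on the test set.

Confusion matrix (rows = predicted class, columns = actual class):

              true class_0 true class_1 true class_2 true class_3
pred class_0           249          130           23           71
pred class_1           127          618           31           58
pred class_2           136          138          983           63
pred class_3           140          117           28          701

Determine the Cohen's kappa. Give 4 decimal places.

Observed agreement pₒ = trace/N = 2551/3613 = 0.70606
Expected agreement pₑ = Σ (rowᵢ·colᵢ)/N² = (652·473 + 1003·834 + 1065·1320 + 893·986)/3613² = 0.26285
κ = (pₒ − pₑ)/(1 − pₑ) = (0.70606 − 0.26285)/(1 − 0.26285) = 0.6012

0.6012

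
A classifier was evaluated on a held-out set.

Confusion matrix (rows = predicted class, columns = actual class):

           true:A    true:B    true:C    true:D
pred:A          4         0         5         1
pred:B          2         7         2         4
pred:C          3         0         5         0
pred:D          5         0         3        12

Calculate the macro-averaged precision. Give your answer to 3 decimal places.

Per-class precision (TP/(TP+FP)):
  A: TP=4, FP=0+5+1=6 → 4/10 = 0.4000
  B: TP=7, FP=2+2+4=8 → 7/15 = 0.4667
  C: TP=5, FP=3+0+0=3 → 5/8 = 0.6250
  D: TP=12, FP=5+0+3=8 → 12/20 = 0.6000
Macro-precision = mean = (0.4000 + 0.4667 + 0.6250 + 0.6000) / 4 = 0.523

0.523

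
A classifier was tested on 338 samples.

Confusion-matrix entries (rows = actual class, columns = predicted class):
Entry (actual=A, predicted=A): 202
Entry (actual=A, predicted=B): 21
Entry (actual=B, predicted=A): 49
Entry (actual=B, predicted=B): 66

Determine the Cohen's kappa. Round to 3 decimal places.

0.510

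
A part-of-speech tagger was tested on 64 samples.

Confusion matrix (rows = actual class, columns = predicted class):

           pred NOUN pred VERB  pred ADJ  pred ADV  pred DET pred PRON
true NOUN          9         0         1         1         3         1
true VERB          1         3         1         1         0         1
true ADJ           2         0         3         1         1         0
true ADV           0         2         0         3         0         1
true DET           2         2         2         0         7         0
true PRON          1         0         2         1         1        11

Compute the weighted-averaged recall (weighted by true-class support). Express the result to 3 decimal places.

Per-class recall (TP/(TP+FN)):
  NOUN: TP=9, FN=0+1+1+3+1=6 → 9/15 = 0.6000
  VERB: TP=3, FN=1+1+1+0+1=4 → 3/7 = 0.4286
  ADJ: TP=3, FN=2+0+1+1+0=4 → 3/7 = 0.4286
  ADV: TP=3, FN=0+2+0+0+1=3 → 3/6 = 0.5000
  DET: TP=7, FN=2+2+2+0+0=6 → 7/13 = 0.5385
  PRON: TP=11, FN=1+0+2+1+1=5 → 11/16 = 0.6875
Weighted-recall = Σ (supportᵢ/N)·recallᵢ with N=64: (15/64)·0.6000 + (7/64)·0.4286 + (7/64)·0.4286 + (6/64)·0.5000 + (13/64)·0.5385 + (16/64)·0.6875 = 0.563

0.563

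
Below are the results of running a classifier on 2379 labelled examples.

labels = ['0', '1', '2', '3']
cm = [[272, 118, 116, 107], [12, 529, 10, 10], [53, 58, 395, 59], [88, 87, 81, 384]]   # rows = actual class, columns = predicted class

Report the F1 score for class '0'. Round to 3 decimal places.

F1 score = 2·TP/(2·TP+FP+FN).
0: TP=272, FP=12+53+88=153, FN=118+116+107=341 → 544/1038 = 0.5241

0.524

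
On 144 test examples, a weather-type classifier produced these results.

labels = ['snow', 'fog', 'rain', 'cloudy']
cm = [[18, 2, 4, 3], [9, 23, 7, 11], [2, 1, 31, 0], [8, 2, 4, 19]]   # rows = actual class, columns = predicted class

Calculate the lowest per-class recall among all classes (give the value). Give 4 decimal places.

Per-class recall (TP/(TP+FN)):
  snow: TP=18, FN=2+4+3=9 → 18/27 = 0.66667
  fog: TP=23, FN=9+7+11=27 → 23/50 = 0.46000
  rain: TP=31, FN=2+1+0=3 → 31/34 = 0.91176
  cloudy: TP=19, FN=8+2+4=14 → 19/33 = 0.57576
Lowest is class 'fog' with recall = 0.4600.

0.4600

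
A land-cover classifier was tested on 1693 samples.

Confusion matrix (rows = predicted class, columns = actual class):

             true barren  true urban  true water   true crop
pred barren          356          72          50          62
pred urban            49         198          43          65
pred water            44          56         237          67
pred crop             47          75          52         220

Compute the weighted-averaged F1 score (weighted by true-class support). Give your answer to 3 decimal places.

0.595

Per-class F1 score (2·TP/(2·TP+FP+FN)):
  barren: TP=356, FP=72+50+62=184, FN=49+44+47=140 → 712/1036 = 0.6873
  urban: TP=198, FP=49+43+65=157, FN=72+56+75=203 → 396/756 = 0.5238
  water: TP=237, FP=44+56+67=167, FN=50+43+52=145 → 474/786 = 0.6031
  crop: TP=220, FP=47+75+52=174, FN=62+65+67=194 → 440/808 = 0.5446
Weighted-F1 score = Σ (supportᵢ/N)·F1 scoreᵢ with N=1693: (496/1693)·0.6873 + (401/1693)·0.5238 + (382/1693)·0.6031 + (414/1693)·0.5446 = 0.595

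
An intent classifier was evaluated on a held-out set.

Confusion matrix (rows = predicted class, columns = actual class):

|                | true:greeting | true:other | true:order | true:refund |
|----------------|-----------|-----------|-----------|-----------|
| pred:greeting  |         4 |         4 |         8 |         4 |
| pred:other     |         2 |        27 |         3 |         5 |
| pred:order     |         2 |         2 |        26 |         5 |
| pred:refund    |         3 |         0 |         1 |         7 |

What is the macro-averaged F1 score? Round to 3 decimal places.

Per-class F1 score (2·TP/(2·TP+FP+FN)):
  greeting: TP=4, FP=4+8+4=16, FN=2+2+3=7 → 8/31 = 0.2581
  other: TP=27, FP=2+3+5=10, FN=4+2+0=6 → 54/70 = 0.7714
  order: TP=26, FP=2+2+5=9, FN=8+3+1=12 → 52/73 = 0.7123
  refund: TP=7, FP=3+0+1=4, FN=4+5+5=14 → 14/32 = 0.4375
Macro-F1 score = mean = (0.2581 + 0.7714 + 0.7123 + 0.4375) / 4 = 0.545

0.545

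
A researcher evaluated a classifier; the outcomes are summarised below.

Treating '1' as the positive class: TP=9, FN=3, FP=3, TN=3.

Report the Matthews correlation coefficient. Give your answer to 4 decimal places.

0.2500

MCC = (TP·TN − FP·FN) / √((TP+FP)(TP+FN)(TN+FP)(TN+FN))
Numerator = 9·3 − 3·3 = 18
Denominator = √(12·12·6·6) = √5184 = 72.0000
MCC = 18 / 72.0000 = 0.2500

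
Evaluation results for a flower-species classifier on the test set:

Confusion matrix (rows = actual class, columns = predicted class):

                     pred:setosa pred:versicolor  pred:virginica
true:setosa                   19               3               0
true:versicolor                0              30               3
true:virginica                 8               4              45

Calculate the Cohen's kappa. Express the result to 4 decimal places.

0.7478

Observed agreement pₒ = trace/N = 94/112 = 0.83929
Expected agreement pₑ = Σ (rowᵢ·colᵢ)/N² = (22·27 + 33·37 + 57·48)/112² = 0.36280
κ = (pₒ − pₑ)/(1 − pₑ) = (0.83929 − 0.36280)/(1 − 0.36280) = 0.7478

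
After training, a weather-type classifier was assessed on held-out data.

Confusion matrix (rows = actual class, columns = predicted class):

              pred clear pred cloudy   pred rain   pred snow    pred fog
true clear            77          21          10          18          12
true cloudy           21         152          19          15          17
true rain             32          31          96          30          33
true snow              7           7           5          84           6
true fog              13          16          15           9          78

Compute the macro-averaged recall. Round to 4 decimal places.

0.6070

Per-class recall (TP/(TP+FN)):
  clear: TP=77, FN=21+10+18+12=61 → 77/138 = 0.55797
  cloudy: TP=152, FN=21+19+15+17=72 → 152/224 = 0.67857
  rain: TP=96, FN=32+31+30+33=126 → 96/222 = 0.43243
  snow: TP=84, FN=7+7+5+6=25 → 84/109 = 0.77064
  fog: TP=78, FN=13+16+15+9=53 → 78/131 = 0.59542
Macro-recall = mean = (0.55797 + 0.67857 + 0.43243 + 0.77064 + 0.59542) / 5 = 0.6070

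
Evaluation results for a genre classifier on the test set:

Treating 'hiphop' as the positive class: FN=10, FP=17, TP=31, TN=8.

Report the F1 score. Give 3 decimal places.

0.697

Precision = TP/(TP+FP) = 31/48 = 0.6458
Recall = TP/(TP+FN) = 31/41 = 0.7561
F1 = 2·TP/(2·TP+FP+FN) = 62/89 = 0.697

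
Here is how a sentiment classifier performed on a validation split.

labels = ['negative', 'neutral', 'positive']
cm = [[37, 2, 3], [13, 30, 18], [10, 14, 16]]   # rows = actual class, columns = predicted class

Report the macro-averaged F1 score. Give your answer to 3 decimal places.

Per-class F1 score (2·TP/(2·TP+FP+FN)):
  negative: TP=37, FP=13+10=23, FN=2+3=5 → 74/102 = 0.7255
  neutral: TP=30, FP=2+14=16, FN=13+18=31 → 60/107 = 0.5607
  positive: TP=16, FP=3+18=21, FN=10+14=24 → 32/77 = 0.4156
Macro-F1 score = mean = (0.7255 + 0.5607 + 0.4156) / 3 = 0.567

0.567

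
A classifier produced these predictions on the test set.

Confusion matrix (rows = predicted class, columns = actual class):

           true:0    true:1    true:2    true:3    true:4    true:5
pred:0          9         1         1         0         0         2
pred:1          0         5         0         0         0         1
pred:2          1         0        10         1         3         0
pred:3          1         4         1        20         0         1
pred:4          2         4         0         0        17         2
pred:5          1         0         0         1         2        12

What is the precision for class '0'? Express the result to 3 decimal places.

0.692

One-vs-rest for '0': TP = diagonal; FP = other classes predicted '0'; FN = '0' predicted as other.
precision = TP/(TP+FP).
0: TP=9, FP=1+1+0+0+2=4 → 9/13 = 0.6923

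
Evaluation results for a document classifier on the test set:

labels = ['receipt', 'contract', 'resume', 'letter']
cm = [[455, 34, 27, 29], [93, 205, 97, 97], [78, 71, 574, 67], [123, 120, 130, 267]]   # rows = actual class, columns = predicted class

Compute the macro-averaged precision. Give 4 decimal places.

Per-class precision (TP/(TP+FP)):
  receipt: TP=455, FP=93+78+123=294 → 455/749 = 0.60748
  contract: TP=205, FP=34+71+120=225 → 205/430 = 0.47674
  resume: TP=574, FP=27+97+130=254 → 574/828 = 0.69324
  letter: TP=267, FP=29+97+67=193 → 267/460 = 0.58043
Macro-precision = mean = (0.60748 + 0.47674 + 0.69324 + 0.58043) / 4 = 0.5895

0.5895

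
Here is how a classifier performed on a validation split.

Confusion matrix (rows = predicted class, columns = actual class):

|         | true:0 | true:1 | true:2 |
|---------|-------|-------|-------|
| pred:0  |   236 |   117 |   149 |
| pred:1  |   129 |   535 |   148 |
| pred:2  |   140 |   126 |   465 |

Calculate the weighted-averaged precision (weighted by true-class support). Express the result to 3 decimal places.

Per-class precision (TP/(TP+FP)):
  0: TP=236, FP=117+149=266 → 236/502 = 0.4701
  1: TP=535, FP=129+148=277 → 535/812 = 0.6589
  2: TP=465, FP=140+126=266 → 465/731 = 0.6361
Weighted-precision = Σ (supportᵢ/N)·precisionᵢ with N=2045: (505/2045)·0.4701 + (778/2045)·0.6589 + (762/2045)·0.6361 = 0.604

0.604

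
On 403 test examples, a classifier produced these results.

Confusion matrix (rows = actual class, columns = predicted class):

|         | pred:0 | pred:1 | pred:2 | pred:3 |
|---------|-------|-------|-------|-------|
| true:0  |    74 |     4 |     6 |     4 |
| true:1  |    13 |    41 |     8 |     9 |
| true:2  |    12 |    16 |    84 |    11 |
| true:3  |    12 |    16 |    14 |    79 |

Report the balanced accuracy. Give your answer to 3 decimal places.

Balanced accuracy = mean of per-class recall.
  0: recall = 74/88 = 0.8409
  1: recall = 41/71 = 0.5775
  2: recall = 84/123 = 0.6829
  3: recall = 79/121 = 0.6529
Mean = (0.8409 + 0.5775 + 0.6829 + 0.6529) / 4 = 0.689

0.689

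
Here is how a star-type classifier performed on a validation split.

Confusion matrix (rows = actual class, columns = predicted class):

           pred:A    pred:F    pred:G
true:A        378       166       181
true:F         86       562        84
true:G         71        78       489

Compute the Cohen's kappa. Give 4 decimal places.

Observed agreement pₒ = trace/N = 1429/2095 = 0.68210
Expected agreement pₑ = Σ (rowᵢ·colᵢ)/N² = (725·535 + 732·806 + 638·754)/2095² = 0.33240
κ = (pₒ − pₑ)/(1 − pₑ) = (0.68210 − 0.33240)/(1 − 0.33240) = 0.5238

0.5238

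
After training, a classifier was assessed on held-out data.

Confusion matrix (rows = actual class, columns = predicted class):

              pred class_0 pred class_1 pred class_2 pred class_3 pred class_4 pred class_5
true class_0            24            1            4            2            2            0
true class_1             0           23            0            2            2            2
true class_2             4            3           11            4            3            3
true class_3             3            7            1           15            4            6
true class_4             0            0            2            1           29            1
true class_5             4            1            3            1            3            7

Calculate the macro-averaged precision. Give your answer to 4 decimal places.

Per-class precision (TP/(TP+FP)):
  class_0: TP=24, FP=0+4+3+0+4=11 → 24/35 = 0.68571
  class_1: TP=23, FP=1+3+7+0+1=12 → 23/35 = 0.65714
  class_2: TP=11, FP=4+0+1+2+3=10 → 11/21 = 0.52381
  class_3: TP=15, FP=2+2+4+1+1=10 → 15/25 = 0.60000
  class_4: TP=29, FP=2+2+3+4+3=14 → 29/43 = 0.67442
  class_5: TP=7, FP=0+2+3+6+1=12 → 7/19 = 0.36842
Macro-precision = mean = (0.68571 + 0.65714 + 0.52381 + 0.60000 + 0.67442 + 0.36842) / 6 = 0.5849

0.5849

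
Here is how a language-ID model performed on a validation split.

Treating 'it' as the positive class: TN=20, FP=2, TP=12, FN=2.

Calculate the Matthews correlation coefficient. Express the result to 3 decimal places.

0.766

MCC = (TP·TN − FP·FN) / √((TP+FP)(TP+FN)(TN+FP)(TN+FN))
Numerator = 12·20 − 2·2 = 236
Denominator = √(14·14·22·22) = √94864 = 308.0000
MCC = 236 / 308.0000 = 0.766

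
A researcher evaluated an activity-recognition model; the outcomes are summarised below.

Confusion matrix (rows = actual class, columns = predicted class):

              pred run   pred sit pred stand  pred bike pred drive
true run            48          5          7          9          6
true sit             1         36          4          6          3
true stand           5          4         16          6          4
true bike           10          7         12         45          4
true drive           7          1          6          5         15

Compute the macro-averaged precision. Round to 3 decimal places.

0.563

Per-class precision (TP/(TP+FP)):
  run: TP=48, FP=1+5+10+7=23 → 48/71 = 0.6761
  sit: TP=36, FP=5+4+7+1=17 → 36/53 = 0.6792
  stand: TP=16, FP=7+4+12+6=29 → 16/45 = 0.3556
  bike: TP=45, FP=9+6+6+5=26 → 45/71 = 0.6338
  drive: TP=15, FP=6+3+4+4=17 → 15/32 = 0.4688
Macro-precision = mean = (0.6761 + 0.6792 + 0.3556 + 0.6338 + 0.4688) / 5 = 0.563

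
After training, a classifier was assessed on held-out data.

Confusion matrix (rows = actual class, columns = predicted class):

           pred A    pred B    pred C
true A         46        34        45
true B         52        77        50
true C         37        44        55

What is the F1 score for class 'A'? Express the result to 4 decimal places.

0.3538

Treat 'A' as positive and all other classes as negative.
F1 score = 2·TP/(2·TP+FP+FN).
A: TP=46, FP=52+37=89, FN=34+45=79 → 92/260 = 0.35385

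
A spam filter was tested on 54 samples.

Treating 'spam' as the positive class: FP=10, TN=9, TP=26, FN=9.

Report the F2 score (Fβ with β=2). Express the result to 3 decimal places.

0.739

Fβ = (1+β²)·TP / ((1+β²)·TP + β²·FN + FP), with β²=4
= 5·26 / (5·26 + 4·9 + 10) = 0.739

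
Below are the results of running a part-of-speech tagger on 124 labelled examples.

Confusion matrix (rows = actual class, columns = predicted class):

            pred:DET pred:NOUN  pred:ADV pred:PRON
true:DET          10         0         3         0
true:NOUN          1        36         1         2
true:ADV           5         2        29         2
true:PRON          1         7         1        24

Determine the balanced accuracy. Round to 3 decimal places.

Balanced accuracy = mean of per-class recall.
  DET: recall = 10/13 = 0.7692
  NOUN: recall = 36/40 = 0.9000
  ADV: recall = 29/38 = 0.7632
  PRON: recall = 24/33 = 0.7273
Mean = (0.7692 + 0.9000 + 0.7632 + 0.7273) / 4 = 0.790

0.790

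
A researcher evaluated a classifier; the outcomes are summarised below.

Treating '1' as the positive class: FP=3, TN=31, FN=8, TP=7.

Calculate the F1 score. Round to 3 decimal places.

0.560

Precision = TP/(TP+FP) = 7/10 = 0.7000
Recall = TP/(TP+FN) = 7/15 = 0.4667
F1 = 2·TP/(2·TP+FP+FN) = 14/25 = 0.560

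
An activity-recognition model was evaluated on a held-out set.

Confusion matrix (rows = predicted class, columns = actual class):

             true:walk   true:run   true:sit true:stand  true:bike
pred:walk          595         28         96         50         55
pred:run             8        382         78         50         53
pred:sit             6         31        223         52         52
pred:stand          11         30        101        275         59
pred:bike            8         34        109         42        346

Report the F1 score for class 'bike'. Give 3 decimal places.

One-vs-rest for 'bike': TP = diagonal; FP = other classes predicted 'bike'; FN = 'bike' predicted as other.
F1 score = 2·TP/(2·TP+FP+FN).
bike: TP=346, FP=8+34+109+42=193, FN=55+53+52+59=219 → 692/1104 = 0.6268

0.627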